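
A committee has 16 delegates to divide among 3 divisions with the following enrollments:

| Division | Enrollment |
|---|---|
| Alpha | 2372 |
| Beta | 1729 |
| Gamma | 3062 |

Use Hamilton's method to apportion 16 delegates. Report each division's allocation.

Alpha: 5, Beta: 4, Gamma: 7

The standard divisor is 7163/16 ≈ 447.688.
Standard quotas: Alpha 5.298, Beta 3.862, Gamma 6.840.
Lower quotas: Alpha 5, Beta 3, Gamma 6 (sum 14, leaving 2 seats).
Remainders in descending order: Beta 0.862, Gamma 0.840, Alpha 0.298.
Largest remainders: Beta, Gamma receive the extra seats.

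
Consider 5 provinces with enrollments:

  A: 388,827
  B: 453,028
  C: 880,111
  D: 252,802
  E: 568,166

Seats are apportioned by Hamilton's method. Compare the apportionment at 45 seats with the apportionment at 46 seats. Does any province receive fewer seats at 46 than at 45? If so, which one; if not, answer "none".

none

At 45 seats: A 7, B 8, C 16, D 4, E 10.
At 46 seats: A 7, B 8, C 16, D 5, E 10.
No province's allocation decreased.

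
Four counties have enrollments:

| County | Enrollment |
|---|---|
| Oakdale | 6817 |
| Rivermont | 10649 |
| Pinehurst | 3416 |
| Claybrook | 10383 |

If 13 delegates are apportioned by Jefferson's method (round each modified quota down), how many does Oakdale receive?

Standard divisor 31265/13 ≈ 2405; standard quotas: Oakdale 2.835, Rivermont 4.428, Pinehurst 1.420, Claybrook 4.317.
Rounding down gives 2, 4, 1, 4 = 11 seats, so the divisor must be adjusted.
With modified divisor 2100: modified quotas Oakdale 3.246, Rivermont 5.071, Pinehurst 1.627, Claybrook 4.944.
Rounding down: Oakdale 3, Rivermont 5, Pinehurst 1, Claybrook 4 (total 13).
Oakdale receives 3.

3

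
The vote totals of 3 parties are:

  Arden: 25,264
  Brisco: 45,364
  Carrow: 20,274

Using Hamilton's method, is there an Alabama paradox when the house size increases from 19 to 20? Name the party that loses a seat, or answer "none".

At 19 seats: Arden 5, Brisco 10, Carrow 4.
At 20 seats: Arden 6, Brisco 10, Carrow 4.
No party's allocation decreased.

none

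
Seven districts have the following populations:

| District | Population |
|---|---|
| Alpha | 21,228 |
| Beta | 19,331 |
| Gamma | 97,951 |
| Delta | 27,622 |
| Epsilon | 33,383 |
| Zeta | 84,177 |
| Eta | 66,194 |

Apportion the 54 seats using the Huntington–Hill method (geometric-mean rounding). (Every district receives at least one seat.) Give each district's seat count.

With divisor 6317: modified quotas Alpha 3.360, Beta 3.060, Gamma 15.506, Delta 4.373, Epsilon 5.285, Zeta 13.325, Eta 10.479.
Geometric-mean thresholds: Alpha √(3·4)=3.464, Beta √(3·4)=3.464, Gamma √(15·16)=15.492, Delta √(4·5)=4.472, Epsilon √(5·6)=5.477, Zeta √(13·14)=13.491, Eta √(10·11)=10.488.
Each quota rounded against its threshold gives Alpha 3, Beta 3, Gamma 16, Delta 4, Epsilon 5, Zeta 13, Eta 10 (total 54).

Alpha 3; Beta 3; Gamma 16; Delta 4; Epsilon 5; Zeta 13; Eta 10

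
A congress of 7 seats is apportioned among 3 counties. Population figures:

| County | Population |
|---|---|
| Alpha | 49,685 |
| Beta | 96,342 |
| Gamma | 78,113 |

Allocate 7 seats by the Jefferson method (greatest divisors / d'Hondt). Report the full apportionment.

Alpha=1, Beta=3, Gamma=3

Standard divisor 224140/7 ≈ 32020; standard quotas: Alpha 1.552, Beta 3.009, Gamma 2.440.
Rounding down gives 1, 3, 2 = 6 seats, so the divisor must be adjusted.
With modified divisor 25400: modified quotas Alpha 1.956, Beta 3.793, Gamma 3.075.
Rounding down: Alpha 1, Beta 3, Gamma 3 (total 7).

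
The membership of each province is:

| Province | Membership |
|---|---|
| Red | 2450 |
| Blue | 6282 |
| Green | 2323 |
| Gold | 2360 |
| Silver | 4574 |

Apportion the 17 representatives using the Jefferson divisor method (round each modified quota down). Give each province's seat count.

Standard divisor 17989/17 ≈ 1058.176; standard quotas: Red 2.315, Blue 5.937, Green 2.195, Gold 2.230, Silver 4.323.
Rounding down gives 2, 5, 2, 2, 4 = 15 seats, so the divisor must be adjusted.
With modified divisor 910: modified quotas Red 2.692, Blue 6.903, Green 2.553, Gold 2.593, Silver 5.026.
Rounding down: Red 2, Blue 6, Green 2, Gold 2, Silver 5 (total 17).

Red: 2; Blue: 6; Green: 2; Gold: 2; Silver: 5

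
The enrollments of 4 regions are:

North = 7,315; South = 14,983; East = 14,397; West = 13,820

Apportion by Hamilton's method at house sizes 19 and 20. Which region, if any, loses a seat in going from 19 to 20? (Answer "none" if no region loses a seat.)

none

At 19 seats: North 3, South 6, East 5, West 5.
At 20 seats: North 3, South 6, East 6, West 5.
No region's allocation decreased.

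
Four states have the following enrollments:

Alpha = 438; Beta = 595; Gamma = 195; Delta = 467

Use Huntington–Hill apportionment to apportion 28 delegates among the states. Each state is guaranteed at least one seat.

Alpha 7, Beta 10, Gamma 3, Delta 8

With divisor 60: modified quotas Alpha 7.300, Beta 9.917, Gamma 3.250, Delta 7.783.
Geometric-mean thresholds: Alpha √(7·8)=7.483, Beta √(9·10)=9.487, Gamma √(3·4)=3.464, Delta √(7·8)=7.483.
Each quota rounded against its threshold gives Alpha 7, Beta 10, Gamma 3, Delta 8 (total 28).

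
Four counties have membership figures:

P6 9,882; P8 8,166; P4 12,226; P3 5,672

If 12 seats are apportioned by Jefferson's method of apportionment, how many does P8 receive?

Standard divisor 35946/12 ≈ 2995.5; standard quotas: P6 3.299, P8 2.726, P4 4.081, P3 1.894.
Rounding down gives 3, 2, 4, 1 = 10 seats, so the divisor must be adjusted.
With modified divisor 2600: modified quotas P6 3.801, P8 3.141, P4 4.702, P3 2.182.
Rounding down: P6 3, P8 3, P4 4, P3 2 (total 12).
P8 receives 3.

3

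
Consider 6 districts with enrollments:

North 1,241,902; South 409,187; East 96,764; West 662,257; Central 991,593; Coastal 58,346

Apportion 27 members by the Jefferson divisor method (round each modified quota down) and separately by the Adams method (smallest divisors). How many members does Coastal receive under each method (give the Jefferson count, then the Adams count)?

Jefferson: North 11, South 3, East 0, West 5, Central 8, Coastal 0.
Adams: North 9, South 3, East 1, West 5, Central 8, Coastal 1.
Coastal gets 0 under Jefferson and 1 under Adams.

0 and 1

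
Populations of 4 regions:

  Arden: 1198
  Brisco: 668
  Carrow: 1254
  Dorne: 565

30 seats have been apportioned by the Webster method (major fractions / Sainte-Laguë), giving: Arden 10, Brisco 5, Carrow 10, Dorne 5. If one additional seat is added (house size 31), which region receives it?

Priority for the next seat is population ÷ (current seats + 0.5).
Priorities: Arden 114.095, Brisco 121.455, Carrow 119.429, Dorne 102.727.
Highest priority: Brisco.

Brisco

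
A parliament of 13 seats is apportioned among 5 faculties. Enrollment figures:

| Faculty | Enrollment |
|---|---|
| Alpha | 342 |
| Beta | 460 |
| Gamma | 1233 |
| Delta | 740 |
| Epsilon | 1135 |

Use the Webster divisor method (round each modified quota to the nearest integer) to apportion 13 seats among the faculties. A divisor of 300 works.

With modified divisor 300: modified quotas Alpha 1.140, Beta 1.533, Gamma 4.110, Delta 2.467, Epsilon 3.783.
Rounding to the nearest integer: Alpha 1, Beta 2, Gamma 4, Delta 2, Epsilon 4 (total 13).

Alpha=1, Beta=2, Gamma=4, Delta=2, Epsilon=4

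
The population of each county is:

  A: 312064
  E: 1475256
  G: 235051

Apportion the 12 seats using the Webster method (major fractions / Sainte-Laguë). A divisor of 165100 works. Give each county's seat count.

With modified divisor 165100: modified quotas A 1.890, E 8.936, G 1.424.
Rounding to the nearest integer: A 2, E 9, G 1 (total 12).

A=2; E=9; G=1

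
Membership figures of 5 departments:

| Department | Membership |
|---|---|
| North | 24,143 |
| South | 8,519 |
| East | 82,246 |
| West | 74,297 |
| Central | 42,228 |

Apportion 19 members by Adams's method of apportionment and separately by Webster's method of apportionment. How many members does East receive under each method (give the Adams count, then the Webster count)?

6 and 7

Adams: North 2, South 1, East 6, West 6, Central 4.
Webster: North 2, South 1, East 7, West 6, Central 3.
East gets 6 under Adams and 7 under Webster.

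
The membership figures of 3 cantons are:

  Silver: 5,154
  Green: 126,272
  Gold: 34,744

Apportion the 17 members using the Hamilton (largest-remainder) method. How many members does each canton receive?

Silver=0, Green=13, Gold=4

Total 166170; standard divisor 166170/17 ≈ 9774.706.
Standard quotas: Silver 0.5273, Green 12.9182, Gold 3.5545.
Lower quotas: Silver 0, Green 12, Gold 3 (sum 15, leaving 2 seats).
Remainders in descending order: Green 0.9182, Gold 0.5545, Silver 0.5273.
The surplus seats go to Green, Gold.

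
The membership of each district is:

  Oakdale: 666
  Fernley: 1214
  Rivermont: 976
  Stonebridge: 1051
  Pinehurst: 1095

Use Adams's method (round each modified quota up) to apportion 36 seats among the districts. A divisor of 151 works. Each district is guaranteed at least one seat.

Oakdale 5, Fernley 9, Rivermont 7, Stonebridge 7, Pinehurst 8

With modified divisor 151: modified quotas Oakdale 4.411, Fernley 8.040, Rivermont 6.464, Stonebridge 6.960, Pinehurst 7.252.
Rounding up: Oakdale 5, Fernley 9, Rivermont 7, Stonebridge 7, Pinehurst 8 (total 36).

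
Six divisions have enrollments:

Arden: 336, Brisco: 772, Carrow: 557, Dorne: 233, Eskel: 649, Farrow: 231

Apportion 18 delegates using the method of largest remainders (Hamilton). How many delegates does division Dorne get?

Standard divisor: 2778 ÷ 18 ≈ 154.333.
Standard quotas: Arden 2.177, Brisco 5.002, Carrow 3.609, Dorne 1.510, Eskel 4.205, Farrow 1.497.
Lower quotas: Arden 2, Brisco 5, Carrow 3, Dorne 1, Eskel 4, Farrow 1 (sum 16, leaving 2 seats).
Remainders in descending order: Carrow 0.609, Dorne 0.510, Farrow 0.497, Eskel 0.205, Arden 0.177, Brisco 0.002.
Largest remainders: Carrow, Dorne receive the extra seats.
Dorne receives 2.

2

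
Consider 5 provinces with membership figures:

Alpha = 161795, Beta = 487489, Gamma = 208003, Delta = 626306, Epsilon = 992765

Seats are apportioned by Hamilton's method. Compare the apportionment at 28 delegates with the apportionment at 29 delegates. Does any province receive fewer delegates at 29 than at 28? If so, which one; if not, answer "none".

none

At 28 seats: Alpha 2, Beta 6, Gamma 2, Delta 7, Epsilon 11.
At 29 seats: Alpha 2, Beta 6, Gamma 2, Delta 7, Epsilon 12.
No province's allocation decreased.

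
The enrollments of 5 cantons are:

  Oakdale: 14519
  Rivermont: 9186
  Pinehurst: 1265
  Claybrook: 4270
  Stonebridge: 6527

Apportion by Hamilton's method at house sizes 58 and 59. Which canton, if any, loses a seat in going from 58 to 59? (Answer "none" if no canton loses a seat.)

none

At 58 seats: Oakdale 23, Rivermont 15, Pinehurst 2, Claybrook 7, Stonebridge 11.
At 59 seats: Oakdale 24, Rivermont 15, Pinehurst 2, Claybrook 7, Stonebridge 11.
No canton's allocation decreased.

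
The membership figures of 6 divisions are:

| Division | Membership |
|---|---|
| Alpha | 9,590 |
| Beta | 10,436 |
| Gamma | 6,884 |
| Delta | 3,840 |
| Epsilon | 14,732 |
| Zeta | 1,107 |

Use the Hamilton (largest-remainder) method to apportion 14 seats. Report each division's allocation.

Alpha: 3; Beta: 3; Gamma: 2; Delta: 1; Epsilon: 5; Zeta: 0

The standard divisor is 46589/14 ≈ 3327.786.
Standard quotas: Alpha 2.8818, Beta 3.1360, Gamma 2.0686, Delta 1.1539, Epsilon 4.4270, Zeta 0.3327.
Lower quotas: Alpha 2, Beta 3, Gamma 2, Delta 1, Epsilon 4, Zeta 0 (sum 12, leaving 2 seats).
Remainders in descending order: Alpha 0.8818, Epsilon 0.4270, Zeta 0.3327, Delta 0.1539, Beta 0.1360, Gamma 0.0686.
Largest remainders: Alpha, Epsilon receive the extra seats.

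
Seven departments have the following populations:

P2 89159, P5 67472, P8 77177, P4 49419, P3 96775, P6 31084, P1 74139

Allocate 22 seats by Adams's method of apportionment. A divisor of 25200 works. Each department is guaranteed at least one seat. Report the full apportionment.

With modified divisor 25200: modified quotas P2 3.538, P5 2.677, P8 3.063, P4 1.961, P3 3.840, P6 1.233, P1 2.942.
Rounding up: P2 4, P5 3, P8 4, P4 2, P3 4, P6 2, P1 3 (total 22).

P2 4; P5 3; P8 4; P4 2; P3 4; P6 2; P1 3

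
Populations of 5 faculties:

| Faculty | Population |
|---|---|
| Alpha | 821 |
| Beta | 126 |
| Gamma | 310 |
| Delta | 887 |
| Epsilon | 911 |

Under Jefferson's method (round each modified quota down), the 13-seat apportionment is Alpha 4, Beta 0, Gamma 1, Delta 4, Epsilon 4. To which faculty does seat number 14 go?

Priority for the next seat is population ÷ (current seats + 1).
Priorities: Alpha 164.200, Beta 126.000, Gamma 155.000, Delta 177.400, Epsilon 182.200.
Highest priority: Epsilon.

Epsilon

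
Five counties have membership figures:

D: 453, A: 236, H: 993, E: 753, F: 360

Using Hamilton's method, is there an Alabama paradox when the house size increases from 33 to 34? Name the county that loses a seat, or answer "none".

At 33 seats: D 5, A 3, H 12, E 9, F 4.
At 34 seats: D 6, A 3, H 12, E 9, F 4.
No county's allocation decreased.

none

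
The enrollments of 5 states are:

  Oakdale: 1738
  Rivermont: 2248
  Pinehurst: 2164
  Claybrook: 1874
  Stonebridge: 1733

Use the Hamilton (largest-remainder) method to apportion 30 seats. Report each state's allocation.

The standard divisor is 9757/30 ≈ 325.233.
Standard quotas: Oakdale 5.344, Rivermont 6.912, Pinehurst 6.654, Claybrook 5.762, Stonebridge 5.328.
Lower quotas: Oakdale 5, Rivermont 6, Pinehurst 6, Claybrook 5, Stonebridge 5 (sum 27, leaving 3 seats).
Remainders in descending order: Rivermont 0.912, Claybrook 0.762, Pinehurst 0.654, Oakdale 0.344, Stonebridge 0.328.
The surplus seats go to Rivermont, Claybrook, Pinehurst.

Oakdale 5; Rivermont 7; Pinehurst 7; Claybrook 6; Stonebridge 5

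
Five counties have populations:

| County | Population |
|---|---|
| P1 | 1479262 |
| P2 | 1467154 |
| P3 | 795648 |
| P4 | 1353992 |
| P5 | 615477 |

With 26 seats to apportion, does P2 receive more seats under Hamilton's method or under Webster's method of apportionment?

Hamilton: P1 7, P2 7, P3 3, P4 6, P5 3.
Webster: P1 7, P2 6, P3 4, P4 6, P5 3.
P2 gets 7 under Hamilton and 6 under Webster.

Hamilton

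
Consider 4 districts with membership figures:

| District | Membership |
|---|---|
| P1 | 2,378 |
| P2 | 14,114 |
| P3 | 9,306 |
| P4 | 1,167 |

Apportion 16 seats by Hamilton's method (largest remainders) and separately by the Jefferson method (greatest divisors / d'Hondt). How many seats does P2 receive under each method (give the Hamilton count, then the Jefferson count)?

Hamilton: P1 1, P2 8, P3 6, P4 1.
Jefferson: P1 1, P2 9, P3 6, P4 0.
P2 gets 8 under Hamilton and 9 under Jefferson.

8 and 9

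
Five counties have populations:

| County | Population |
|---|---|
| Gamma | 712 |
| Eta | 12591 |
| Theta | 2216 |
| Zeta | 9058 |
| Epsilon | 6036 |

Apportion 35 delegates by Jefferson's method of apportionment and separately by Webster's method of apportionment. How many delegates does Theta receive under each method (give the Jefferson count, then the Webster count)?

2 and 3

Jefferson: Gamma 0, Eta 15, Theta 2, Zeta 11, Epsilon 7.
Webster: Gamma 1, Eta 14, Theta 3, Zeta 10, Epsilon 7.
Theta gets 2 under Jefferson and 3 under Webster.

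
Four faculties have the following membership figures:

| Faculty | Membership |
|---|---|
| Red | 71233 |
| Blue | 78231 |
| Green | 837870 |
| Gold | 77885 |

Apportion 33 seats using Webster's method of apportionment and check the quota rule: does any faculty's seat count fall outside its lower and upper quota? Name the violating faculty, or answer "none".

Green

Standard quotas: Red 2.207, Blue 2.424, Green 25.957, Gold 2.413.
Webster allocation: Red 2, Blue 2, Green 27, Gold 2.
Green has quota 25.957 (lower 25, upper 26) but receives 27 — outside the quota interval.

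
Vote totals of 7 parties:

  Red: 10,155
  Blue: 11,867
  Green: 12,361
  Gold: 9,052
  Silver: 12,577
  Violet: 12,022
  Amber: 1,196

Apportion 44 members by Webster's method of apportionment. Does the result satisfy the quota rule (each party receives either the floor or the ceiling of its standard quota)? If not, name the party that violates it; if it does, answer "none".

Standard quotas: Red 6.454, Blue 7.542, Green 7.856, Gold 5.753, Silver 7.993, Violet 7.641, Amber 0.760.
Webster allocation: Red 6, Blue 7, Green 8, Gold 6, Silver 8, Violet 8, Amber 1.
Every allocation lies between the lower and upper quota.

none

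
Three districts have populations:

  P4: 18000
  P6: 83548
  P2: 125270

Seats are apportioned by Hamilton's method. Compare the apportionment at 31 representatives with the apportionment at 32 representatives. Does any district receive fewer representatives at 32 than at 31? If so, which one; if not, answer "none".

At 31 seats: P4 3, P6 11, P2 17.
At 32 seats: P4 2, P6 12, P2 18.
P4 drops from 3 to 2.

P4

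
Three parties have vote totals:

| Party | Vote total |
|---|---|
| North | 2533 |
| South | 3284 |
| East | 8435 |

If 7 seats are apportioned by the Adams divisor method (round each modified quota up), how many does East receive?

4

Standard divisor 14252/7 ≈ 2036; standard quotas: North 1.244, South 1.613, East 4.143.
Rounding up gives 2, 2, 5 = 9 seats, so the divisor must be adjusted.
With modified divisor 2700: modified quotas North 0.938, South 1.216, East 3.124.
Rounding up: North 1, South 2, East 4 (total 7).
East receives 4.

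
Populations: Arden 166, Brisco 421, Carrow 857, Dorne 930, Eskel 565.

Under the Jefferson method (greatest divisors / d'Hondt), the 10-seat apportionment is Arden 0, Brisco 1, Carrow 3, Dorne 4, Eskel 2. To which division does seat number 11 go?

Priority for the next seat is population ÷ (current seats + 1).
Priorities: Arden 166.000, Brisco 210.500, Carrow 214.250, Dorne 186.000, Eskel 188.333.
Highest priority: Carrow.

Carrow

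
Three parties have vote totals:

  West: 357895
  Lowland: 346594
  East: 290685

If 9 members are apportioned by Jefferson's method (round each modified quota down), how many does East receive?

3

Standard divisor 995174/9 ≈ 110574.889; standard quotas: West 3.237, Lowland 3.134, East 2.629.
Rounding down gives 3, 3, 2 = 8 seats, so the divisor must be adjusted.
With modified divisor 93200: modified quotas West 3.840, Lowland 3.719, East 3.119.
Rounding down: West 3, Lowland 3, East 3 (total 9).
East receives 3.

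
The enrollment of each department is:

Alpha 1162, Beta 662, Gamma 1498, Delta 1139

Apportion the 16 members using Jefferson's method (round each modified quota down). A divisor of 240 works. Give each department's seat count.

Alpha: 4; Beta: 2; Gamma: 6; Delta: 4

With modified divisor 240: modified quotas Alpha 4.842, Beta 2.758, Gamma 6.242, Delta 4.746.
Rounding down: Alpha 4, Beta 2, Gamma 6, Delta 4 (total 16).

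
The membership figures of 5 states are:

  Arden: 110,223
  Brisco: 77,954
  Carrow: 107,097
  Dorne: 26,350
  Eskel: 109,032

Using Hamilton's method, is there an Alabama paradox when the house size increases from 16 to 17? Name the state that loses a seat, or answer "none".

At 16 seats: Arden 4, Brisco 3, Carrow 4, Dorne 1, Eskel 4.
At 17 seats: Arden 5, Brisco 3, Carrow 4, Dorne 1, Eskel 4.
No state's allocation decreased.

none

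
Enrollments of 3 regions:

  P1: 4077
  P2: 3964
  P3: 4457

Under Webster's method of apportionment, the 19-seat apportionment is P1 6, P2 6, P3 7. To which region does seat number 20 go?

P1

Priority for the next seat is population ÷ (current seats + 0.5).
Priorities: P1 627.231, P2 609.846, P3 594.267.
Highest priority: P1.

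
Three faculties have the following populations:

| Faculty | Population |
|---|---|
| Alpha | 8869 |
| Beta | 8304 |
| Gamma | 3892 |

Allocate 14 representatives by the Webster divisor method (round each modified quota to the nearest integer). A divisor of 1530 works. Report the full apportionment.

Alpha 6, Beta 5, Gamma 3

With modified divisor 1530: modified quotas Alpha 5.797, Beta 5.427, Gamma 2.544.
Rounding to the nearest integer: Alpha 6, Beta 5, Gamma 3 (total 14).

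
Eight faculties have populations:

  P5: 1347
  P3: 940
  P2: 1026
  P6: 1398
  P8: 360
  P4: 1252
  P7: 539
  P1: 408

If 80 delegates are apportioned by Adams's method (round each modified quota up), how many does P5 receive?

Standard divisor 7270/80 ≈ 90.875; standard quotas: P5 14.823, P3 10.344, P2 11.290, P6 15.384, P8 3.961, P4 13.777, P7 5.931, P1 4.490.
Rounding up gives 15, 11, 12, 16, 4, 14, 6, 5 = 83 seats, so the divisor must be adjusted.
With modified divisor 95: modified quotas P5 14.179, P3 9.895, P2 10.800, P6 14.716, P8 3.789, P4 13.179, P7 5.674, P1 4.295.
Rounding up: P5 15, P3 10, P2 11, P6 15, P8 4, P4 14, P7 6, P1 5 (total 80).
P5 receives 15.

15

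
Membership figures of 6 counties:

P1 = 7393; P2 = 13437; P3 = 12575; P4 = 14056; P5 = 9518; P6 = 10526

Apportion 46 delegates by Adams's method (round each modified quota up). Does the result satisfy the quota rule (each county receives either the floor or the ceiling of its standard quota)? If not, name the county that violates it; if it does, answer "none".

none

Standard quotas: P1 5.038, P2 9.156, P3 8.569, P4 9.578, P5 6.486, P6 7.173.
Adams allocation: P1 5, P2 9, P3 9, P4 9, P5 7, P6 7.
Every allocation lies between the lower and upper quota.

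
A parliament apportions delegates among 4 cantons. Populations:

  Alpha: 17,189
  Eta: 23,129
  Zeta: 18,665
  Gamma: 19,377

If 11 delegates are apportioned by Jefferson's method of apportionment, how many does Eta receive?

Standard divisor 78360/11 ≈ 7123.636; standard quotas: Alpha 2.413, Eta 3.247, Zeta 2.620, Gamma 2.720.
Rounding down gives 2, 3, 2, 2 = 9 seats, so the divisor must be adjusted.
With modified divisor 6000: modified quotas Alpha 2.865, Eta 3.855, Zeta 3.111, Gamma 3.229.
Rounding down: Alpha 2, Eta 3, Zeta 3, Gamma 3 (total 11).
Eta receives 3.

3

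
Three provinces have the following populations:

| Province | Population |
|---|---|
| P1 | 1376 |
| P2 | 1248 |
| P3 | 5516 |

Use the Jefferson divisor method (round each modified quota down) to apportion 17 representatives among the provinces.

Standard divisor 8140/17 ≈ 478.824; standard quotas: P1 2.874, P2 2.606, P3 11.520.
Rounding down gives 2, 2, 11 = 15 seats, so the divisor must be adjusted.
With modified divisor 440: modified quotas P1 3.127, P2 2.836, P3 12.536.
Rounding down: P1 3, P2 2, P3 12 (total 17).

P1: 3, P2: 2, P3: 12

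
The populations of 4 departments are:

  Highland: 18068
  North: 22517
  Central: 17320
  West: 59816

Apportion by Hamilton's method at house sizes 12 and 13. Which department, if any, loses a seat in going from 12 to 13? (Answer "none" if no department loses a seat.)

none

At 12 seats: Highland 2, North 2, Central 2, West 6.
At 13 seats: Highland 2, North 2, Central 2, West 7.
No department's allocation decreased.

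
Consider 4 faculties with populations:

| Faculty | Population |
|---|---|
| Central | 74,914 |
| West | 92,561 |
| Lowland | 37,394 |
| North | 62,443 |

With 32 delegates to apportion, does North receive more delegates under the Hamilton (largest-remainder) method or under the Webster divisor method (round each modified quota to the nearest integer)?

Hamilton: Central 9, West 11, Lowland 5, North 7.
Webster: Central 9, West 11, Lowland 4, North 8.
North gets 7 under Hamilton and 8 under Webster.

Webster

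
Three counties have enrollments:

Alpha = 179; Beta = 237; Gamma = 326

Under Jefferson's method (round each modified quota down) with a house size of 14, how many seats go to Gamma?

6

Standard divisor 742/14 ≈ 53; standard quotas: Alpha 3.377, Beta 4.472, Gamma 6.151.
Rounding down gives 3, 4, 6 = 13 seats, so the divisor must be adjusted.
With modified divisor 47: modified quotas Alpha 3.809, Beta 5.043, Gamma 6.936.
Rounding down: Alpha 3, Beta 5, Gamma 6 (total 14).
Gamma receives 6.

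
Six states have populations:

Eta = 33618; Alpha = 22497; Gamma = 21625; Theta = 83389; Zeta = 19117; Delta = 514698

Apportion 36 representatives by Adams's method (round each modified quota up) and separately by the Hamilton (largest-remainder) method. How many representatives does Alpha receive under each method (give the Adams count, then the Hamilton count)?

Adams: Eta 2, Alpha 2, Gamma 2, Theta 4, Zeta 1, Delta 25.
Hamilton: Eta 2, Alpha 1, Gamma 1, Theta 4, Zeta 1, Delta 27.
Alpha gets 2 under Adams and 1 under Hamilton.

2 and 1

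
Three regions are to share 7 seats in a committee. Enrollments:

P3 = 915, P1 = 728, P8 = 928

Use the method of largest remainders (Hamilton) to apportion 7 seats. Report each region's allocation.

Standard divisor: 2571 ÷ 7 ≈ 367.286.
Standard quotas: P3 2.491, P1 1.982, P8 2.527.
Lower quotas: P3 2, P1 1, P8 2 (sum 5, leaving 2 seats).
Remainders in descending order: P1 0.982, P8 0.527, P3 0.491.
Largest remainders: P1, P8 receive the extra seats.

P3=2, P1=2, P8=3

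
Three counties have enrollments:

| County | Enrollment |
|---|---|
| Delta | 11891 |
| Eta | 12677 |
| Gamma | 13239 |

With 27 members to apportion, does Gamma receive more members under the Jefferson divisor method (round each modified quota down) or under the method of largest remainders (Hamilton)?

Jefferson: Delta 8, Eta 9, Gamma 10.
Hamilton: Delta 9, Eta 9, Gamma 9.
Gamma gets 10 under Jefferson and 9 under Hamilton.

Jefferson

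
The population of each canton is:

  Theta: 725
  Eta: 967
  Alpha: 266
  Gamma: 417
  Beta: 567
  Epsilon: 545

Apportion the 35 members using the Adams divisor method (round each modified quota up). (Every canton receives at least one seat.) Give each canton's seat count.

Theta=7, Eta=9, Alpha=3, Gamma=4, Beta=6, Epsilon=6

Standard divisor 3487/35 ≈ 99.629; standard quotas: Theta 7.277, Eta 9.706, Alpha 2.670, Gamma 4.186, Beta 5.691, Epsilon 5.470.
Rounding up gives 8, 10, 3, 5, 6, 6 = 38 seats, so the divisor must be adjusted.
With modified divisor 108: modified quotas Theta 6.713, Eta 8.954, Alpha 2.463, Gamma 3.861, Beta 5.250, Epsilon 5.046.
Rounding up: Theta 7, Eta 9, Alpha 3, Gamma 4, Beta 6, Epsilon 6 (total 35).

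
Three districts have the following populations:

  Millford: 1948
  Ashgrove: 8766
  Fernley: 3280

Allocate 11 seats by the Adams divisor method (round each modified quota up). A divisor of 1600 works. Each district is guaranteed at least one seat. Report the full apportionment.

Millford 2; Ashgrove 6; Fernley 3

With modified divisor 1600: modified quotas Millford 1.218, Ashgrove 5.479, Fernley 2.050.
Rounding up: Millford 2, Ashgrove 6, Fernley 3 (total 11).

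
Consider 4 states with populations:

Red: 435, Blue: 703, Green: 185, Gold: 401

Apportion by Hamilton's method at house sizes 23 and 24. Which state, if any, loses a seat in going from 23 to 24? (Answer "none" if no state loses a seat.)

Green

At 23 seats: Red 6, Blue 9, Green 3, Gold 5.
At 24 seats: Red 6, Blue 10, Green 2, Gold 6.
Green drops from 3 to 2.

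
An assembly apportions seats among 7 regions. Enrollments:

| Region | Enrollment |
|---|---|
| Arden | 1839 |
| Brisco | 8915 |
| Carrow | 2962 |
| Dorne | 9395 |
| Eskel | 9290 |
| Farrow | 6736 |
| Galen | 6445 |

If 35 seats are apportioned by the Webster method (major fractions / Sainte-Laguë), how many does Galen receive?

Standard divisor 45582/35 ≈ 1302.343; standard quotas: Arden 1.412, Brisco 6.845, Carrow 2.274, Dorne 7.214, Eskel 7.133, Farrow 5.172, Galen 4.949.
Rounding to the nearest integer gives 1, 7, 2, 7, 7, 5, 5 = 34 seats, so the divisor must be adjusted.
With modified divisor 1246: modified quotas Arden 1.476, Brisco 7.155, Carrow 2.377, Dorne 7.540, Eskel 7.456, Farrow 5.406, Galen 5.173.
Rounding to the nearest integer: Arden 1, Brisco 7, Carrow 2, Dorne 8, Eskel 7, Farrow 5, Galen 5 (total 35).
Galen receives 5.

5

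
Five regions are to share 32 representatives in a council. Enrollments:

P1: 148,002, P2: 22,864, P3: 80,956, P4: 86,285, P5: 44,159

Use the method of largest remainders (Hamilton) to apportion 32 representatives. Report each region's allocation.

P1 12; P2 2; P3 7; P4 7; P5 4

Total 382266; standard divisor 382266/32 ≈ 11945.812.
Standard quotas: P1 12.3894, P2 1.9140, P3 6.7769, P4 7.2230, P5 3.6966.
Lower quotas: P1 12, P2 1, P3 6, P4 7, P5 3 (sum 29, leaving 3 seats).
Remainders in descending order: P2 0.9140, P3 0.7769, P5 0.6966, P1 0.3894, P4 0.2230.
The surplus seats go to P2, P3, P5.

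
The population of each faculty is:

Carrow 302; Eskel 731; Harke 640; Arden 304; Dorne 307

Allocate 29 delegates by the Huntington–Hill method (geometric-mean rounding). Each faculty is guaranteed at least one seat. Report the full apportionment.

With divisor 81: modified quotas Carrow 3.728, Eskel 9.025, Harke 7.901, Arden 3.753, Dorne 3.790.
Geometric-mean thresholds: Carrow √(3·4)=3.464, Eskel √(9·10)=9.487, Harke √(7·8)=7.483, Arden √(3·4)=3.464, Dorne √(3·4)=3.464.
Each quota rounded against its threshold gives Carrow 4, Eskel 9, Harke 8, Arden 4, Dorne 4 (total 29).

Carrow: 4; Eskel: 9; Harke: 8; Arden: 4; Dorne: 4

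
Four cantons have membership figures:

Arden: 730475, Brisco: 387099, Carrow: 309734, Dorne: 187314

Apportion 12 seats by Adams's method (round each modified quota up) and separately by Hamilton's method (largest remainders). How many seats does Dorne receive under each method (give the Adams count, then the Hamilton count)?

2 and 1

Adams: Arden 5, Brisco 3, Carrow 2, Dorne 2.
Hamilton: Arden 6, Brisco 3, Carrow 2, Dorne 1.
Dorne gets 2 under Adams and 1 under Hamilton.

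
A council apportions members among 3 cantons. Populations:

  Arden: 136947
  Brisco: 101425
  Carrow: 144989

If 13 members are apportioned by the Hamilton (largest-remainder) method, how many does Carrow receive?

The standard divisor is 383361/13 ≈ 29489.308.
Standard quotas: Arden 4.6440, Brisco 3.4394, Carrow 4.9167.
Lower quotas: Arden 4, Brisco 3, Carrow 4 (sum 11, leaving 2 seats).
Remainders in descending order: Carrow 0.9167, Arden 0.6440, Brisco 0.4394.
Largest remainders: Carrow, Arden receive the extra seats.
Carrow receives 5.

5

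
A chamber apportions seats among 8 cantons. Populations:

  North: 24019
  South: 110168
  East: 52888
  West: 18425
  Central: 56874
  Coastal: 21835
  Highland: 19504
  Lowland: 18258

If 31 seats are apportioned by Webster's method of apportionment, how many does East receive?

Standard divisor 321971/31 ≈ 10386.161; standard quotas: North 2.313, South 10.607, East 5.092, West 1.774, Central 5.476, Coastal 2.102, Highland 1.878, Lowland 1.758.
Rounding to the nearest integer gives North 2, South 11, East 5, West 2, Central 5, Coastal 2, Highland 2, Lowland 2 — total 31, matching the house size, so no adjustment is needed.
East receives 5.

5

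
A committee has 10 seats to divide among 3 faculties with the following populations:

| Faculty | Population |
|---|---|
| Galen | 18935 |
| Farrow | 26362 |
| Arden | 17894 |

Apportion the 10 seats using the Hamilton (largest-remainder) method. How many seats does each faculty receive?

Total 63191; standard divisor 63191/10 ≈ 6319.1.
Standard quotas: Galen 2.9965, Farrow 4.1718, Arden 2.8317.
Lower quotas: Galen 2, Farrow 4, Arden 2 (sum 8, leaving 2 seats).
Remainders in descending order: Galen 0.9965, Arden 0.8317, Farrow 0.1718.
Largest remainders: Galen, Arden receive the extra seats.

Galen 3, Farrow 4, Arden 3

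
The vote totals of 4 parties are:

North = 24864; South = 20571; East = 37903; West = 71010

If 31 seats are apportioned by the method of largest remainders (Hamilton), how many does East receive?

Total 154348; standard divisor 154348/31 ≈ 4978.968.
Standard quotas: North 4.9938, South 4.1316, East 7.6126, West 14.2620.
Lower quotas: North 4, South 4, East 7, West 14 (sum 29, leaving 2 seats).
Remainders in descending order: North 0.9938, East 0.6126, West 0.2620, South 0.1316.
The surplus seats go to North, East.
East receives 8.

8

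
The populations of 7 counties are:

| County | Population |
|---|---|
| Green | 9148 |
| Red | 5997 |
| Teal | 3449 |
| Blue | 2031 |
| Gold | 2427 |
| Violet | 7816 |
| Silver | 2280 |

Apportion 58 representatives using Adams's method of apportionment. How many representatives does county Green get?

16

Standard divisor 33148/58 ≈ 571.517; standard quotas: Green 16.007, Red 10.493, Teal 6.035, Blue 3.554, Gold 4.247, Violet 13.676, Silver 3.989.
Rounding up gives 17, 11, 7, 4, 5, 14, 4 = 62 seats, so the divisor must be adjusted.
With modified divisor 602.89: modified quotas Green 15.174, Red 9.947, Teal 5.721, Blue 3.369, Gold 4.026, Violet 12.964, Silver 3.782.
Rounding up: Green 16, Red 10, Teal 6, Blue 4, Gold 5, Violet 13, Silver 4 (total 58).
Green receives 16.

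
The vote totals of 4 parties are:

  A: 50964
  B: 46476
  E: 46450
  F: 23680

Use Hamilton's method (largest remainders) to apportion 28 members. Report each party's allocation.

A: 8, B: 8, E: 8, F: 4

Standard divisor: 167570 ÷ 28 ≈ 5984.643.
Standard quotas: A 8.5158, B 7.7659, E 7.7615, F 3.9568.
Lower quotas: A 8, B 7, E 7, F 3 (sum 25, leaving 3 seats).
Remainders in descending order: F 0.9568, B 0.7659, E 0.7615, A 0.5158.
The surplus seats go to F, B, E.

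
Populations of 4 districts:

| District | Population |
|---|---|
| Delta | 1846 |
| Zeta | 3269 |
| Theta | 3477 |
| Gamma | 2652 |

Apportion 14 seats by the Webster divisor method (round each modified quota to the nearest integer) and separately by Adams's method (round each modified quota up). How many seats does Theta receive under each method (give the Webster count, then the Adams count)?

5 and 4

Webster: Delta 2, Zeta 4, Theta 5, Gamma 3.
Adams: Delta 3, Zeta 4, Theta 4, Gamma 3.
Theta gets 5 under Webster and 4 under Adams.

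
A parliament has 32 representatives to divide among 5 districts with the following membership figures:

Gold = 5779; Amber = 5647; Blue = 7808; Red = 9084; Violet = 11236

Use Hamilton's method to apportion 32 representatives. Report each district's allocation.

Standard divisor: 39554 ÷ 32 ≈ 1236.062.
Standard quotas: Gold 4.6753, Amber 4.5685, Blue 6.3168, Red 7.3491, Violet 9.0902.
Lower quotas: Gold 4, Amber 4, Blue 6, Red 7, Violet 9 (sum 30, leaving 2 seats).
Remainders in descending order: Gold 0.6753, Amber 0.5685, Red 0.3491, Blue 0.3168, Violet 0.0902.
The surplus seats go to Gold, Amber.

Gold: 5, Amber: 5, Blue: 6, Red: 7, Violet: 9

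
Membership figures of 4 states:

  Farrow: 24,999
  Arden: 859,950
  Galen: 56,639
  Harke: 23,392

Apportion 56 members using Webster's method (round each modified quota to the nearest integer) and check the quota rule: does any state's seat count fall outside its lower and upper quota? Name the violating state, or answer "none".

Standard quotas: Farrow 1.451, Arden 49.905, Galen 3.287, Harke 1.357.
Webster allocation: Farrow 1, Arden 51, Galen 3, Harke 1.
Arden has quota 49.905 (lower 49, upper 50) but receives 51 — outside the quota interval.

Arden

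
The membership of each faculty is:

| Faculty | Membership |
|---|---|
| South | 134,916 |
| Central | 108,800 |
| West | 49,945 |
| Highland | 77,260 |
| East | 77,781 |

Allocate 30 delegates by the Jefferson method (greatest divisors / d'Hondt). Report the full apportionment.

South 9, Central 8, West 3, Highland 5, East 5

Standard divisor 448702/30 ≈ 14956.733; standard quotas: South 9.020, Central 7.274, West 3.339, Highland 5.166, East 5.200.
Rounding down gives 9, 7, 3, 5, 5 = 29 seats, so the divisor must be adjusted.
With modified divisor 13550: modified quotas South 9.957, Central 8.030, West 3.686, Highland 5.702, East 5.740.
Rounding down: South 9, Central 8, West 3, Highland 5, East 5 (total 30).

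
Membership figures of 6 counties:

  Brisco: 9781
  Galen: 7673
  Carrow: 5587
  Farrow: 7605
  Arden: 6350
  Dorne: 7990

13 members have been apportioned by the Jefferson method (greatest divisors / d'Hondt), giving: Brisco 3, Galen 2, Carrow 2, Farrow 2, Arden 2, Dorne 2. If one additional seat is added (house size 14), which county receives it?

Dorne

Priority for the next seat is population ÷ (current seats + 1).
Priorities: Brisco 2445.250, Galen 2557.667, Carrow 1862.333, Farrow 2535.000, Arden 2116.667, Dorne 2663.333.
Highest priority: Dorne.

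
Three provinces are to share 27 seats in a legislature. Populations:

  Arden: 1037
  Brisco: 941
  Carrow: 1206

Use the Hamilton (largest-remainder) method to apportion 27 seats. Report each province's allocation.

Total 3184; standard divisor 3184/27 ≈ 117.926.
Standard quotas: Arden 8.794, Brisco 7.980, Carrow 10.227.
Lower quotas: Arden 8, Brisco 7, Carrow 10 (sum 25, leaving 2 seats).
Remainders in descending order: Brisco 0.980, Arden 0.794, Carrow 0.227.
The surplus seats go to Brisco, Arden.

Arden: 9, Brisco: 8, Carrow: 10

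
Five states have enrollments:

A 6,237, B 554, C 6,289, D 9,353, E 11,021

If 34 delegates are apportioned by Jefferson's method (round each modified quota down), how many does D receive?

Standard divisor 33454/34 ≈ 983.941; standard quotas: A 6.339, B 0.563, C 6.392, D 9.506, E 11.201.
Rounding down gives 6, 0, 6, 9, 11 = 32 seats, so the divisor must be adjusted.
With modified divisor 910: modified quotas A 6.854, B 0.609, C 6.911, D 10.278, E 12.111.
Rounding down: A 6, B 0, C 6, D 10, E 12 (total 34).
D receives 10.

10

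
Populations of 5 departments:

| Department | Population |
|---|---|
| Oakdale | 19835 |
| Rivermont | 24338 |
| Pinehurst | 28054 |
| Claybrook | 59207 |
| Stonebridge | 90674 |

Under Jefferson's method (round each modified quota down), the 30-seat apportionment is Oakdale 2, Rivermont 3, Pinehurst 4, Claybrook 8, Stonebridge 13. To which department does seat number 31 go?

Oakdale

Priority for the next seat is population ÷ (current seats + 1).
Priorities: Oakdale 6611.667, Rivermont 6084.500, Pinehurst 5610.800, Claybrook 6578.556, Stonebridge 6476.714.
Highest priority: Oakdale.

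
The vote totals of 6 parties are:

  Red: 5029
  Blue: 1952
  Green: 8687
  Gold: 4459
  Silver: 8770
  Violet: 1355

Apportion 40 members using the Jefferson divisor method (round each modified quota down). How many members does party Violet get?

1

Standard divisor 30252/40 ≈ 756.3; standard quotas: Red 6.649, Blue 2.581, Green 11.486, Gold 5.896, Silver 11.596, Violet 1.792.
Rounding down gives 6, 2, 11, 5, 11, 1 = 36 seats, so the divisor must be adjusted.
With modified divisor 700: modified quotas Red 7.184, Blue 2.789, Green 12.410, Gold 6.370, Silver 12.529, Violet 1.936.
Rounding down: Red 7, Blue 2, Green 12, Gold 6, Silver 12, Violet 1 (total 40).
Violet receives 1.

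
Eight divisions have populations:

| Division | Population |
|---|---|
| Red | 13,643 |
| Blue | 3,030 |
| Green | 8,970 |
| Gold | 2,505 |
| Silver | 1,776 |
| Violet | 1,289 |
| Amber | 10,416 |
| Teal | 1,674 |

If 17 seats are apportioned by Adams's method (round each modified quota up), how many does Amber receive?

Standard divisor 43303/17 ≈ 2547.235; standard quotas: Red 5.356, Blue 1.190, Green 3.521, Gold 0.983, Silver 0.697, Violet 0.506, Amber 4.089, Teal 0.657.
Rounding up gives 6, 2, 4, 1, 1, 1, 5, 1 = 21 seats, so the divisor must be adjusted.
With modified divisor 3200: modified quotas Red 4.263, Blue 0.947, Green 2.803, Gold 0.783, Silver 0.555, Violet 0.403, Amber 3.255, Teal 0.523.
Rounding up: Red 5, Blue 1, Green 3, Gold 1, Silver 1, Violet 1, Amber 4, Teal 1 (total 17).
Amber receives 4.

4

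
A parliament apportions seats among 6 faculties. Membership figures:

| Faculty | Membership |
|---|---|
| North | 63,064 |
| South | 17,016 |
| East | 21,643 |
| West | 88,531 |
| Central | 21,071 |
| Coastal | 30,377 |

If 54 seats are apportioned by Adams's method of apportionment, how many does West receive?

19

Standard divisor 241702/54 ≈ 4475.963; standard quotas: North 14.089, South 3.802, East 4.835, West 19.779, Central 4.708, Coastal 6.787.
Rounding up gives 15, 4, 5, 20, 5, 7 = 56 seats, so the divisor must be adjusted.
With modified divisor 4800: modified quotas North 13.138, South 3.545, East 4.509, West 18.444, Central 4.390, Coastal 6.329.
Rounding up: North 14, South 4, East 5, West 19, Central 5, Coastal 7 (total 54).
West receives 19.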